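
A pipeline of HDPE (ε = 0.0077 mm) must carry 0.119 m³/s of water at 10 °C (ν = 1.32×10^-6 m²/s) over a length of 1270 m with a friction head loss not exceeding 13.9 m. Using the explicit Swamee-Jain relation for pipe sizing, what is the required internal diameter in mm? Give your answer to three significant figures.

D ≈ 275 mm

Swamee-Jain (Type III): D = 0.66·[ε^1.25·(LQ²/(gh_f))^4.75 + ν·Q^9.4·(L/(gh_f))^5.2]^0.04
LQ²/(gh_f) = 0.1319; L/(gh_f) = 9.314
Term 1 = ε^1.25·(…)^4.75 = 2.69×10^-11; Term 2 = ν·Q^9.4·(…)^5.2 = 2.95×10^-10
D = 0.66·(2.69×10^-11 + 2.95×10^-10)^0.04 = 0.2753 m = 275 mm
Check: V = 2.00 m/s, Re = 4.17×10^5, f = 0.01392, h_f = 13.1 m ≈ 13.9 m ✓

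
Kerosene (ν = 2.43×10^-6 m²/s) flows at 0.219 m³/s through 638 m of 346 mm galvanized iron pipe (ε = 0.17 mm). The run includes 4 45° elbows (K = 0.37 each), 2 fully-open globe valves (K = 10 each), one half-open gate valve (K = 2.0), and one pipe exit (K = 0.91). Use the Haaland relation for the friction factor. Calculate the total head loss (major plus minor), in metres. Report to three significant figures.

H_L ≈ 15.9 m

V = 4Q/(πD²) = 2.329 m/s; V²/2g = 0.2765 m
Re = 3.32×10^5, ε/D = 4.91×10^-4 → f = 0.01791 (Haaland)
Major: h_f = f(L/D)·V²/2g = 0.01791·1844·0.2765 = 9.130 m
Minor: ΣK = 24.4; h_m = ΣK·V²/2g = 6.744 m
Total H_L = 9.130 + 6.744 = 15.87 m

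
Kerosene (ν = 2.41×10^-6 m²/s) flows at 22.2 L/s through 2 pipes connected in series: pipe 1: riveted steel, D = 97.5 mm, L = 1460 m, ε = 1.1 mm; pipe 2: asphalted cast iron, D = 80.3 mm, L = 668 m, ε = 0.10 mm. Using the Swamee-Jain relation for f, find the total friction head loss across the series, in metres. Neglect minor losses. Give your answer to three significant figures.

Pipe 1: V = 2.973 m/s, Re = 1.20×10^5, ε/D = 0.0113, f = 0.04018, h_1 = f(L/D)V²/2g = 271.1 m
Pipe 2: V = 4.384 m/s, Re = 1.46×10^5, ε/D = 0.00125, f = 0.02252, h_2 = f(L/D)V²/2g = 183.5 m
Series → Q common, losses add: H = Σh = 454.6 m

H ≈ 455 m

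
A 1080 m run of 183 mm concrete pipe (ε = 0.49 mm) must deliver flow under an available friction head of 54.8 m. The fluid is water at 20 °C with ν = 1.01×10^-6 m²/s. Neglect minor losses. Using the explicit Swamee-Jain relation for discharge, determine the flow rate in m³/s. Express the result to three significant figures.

Q ≈ 0.0701 m³/s

Swamee-Jain (Type II): Q = -0.965·√(gD⁵h_f/L)·ln[ε/(3.7D) + √(3.17ν²L/(gD³h_f))]
√(gD⁵h_f/L) = √(9.81·0.183⁵·54.8/1080) = 0.01011
ε/(3.7D) = 7.24×10^-4; √(3.17ν²L/(gD³h_f)) = 3.26×10^-5
Q = -0.965·0.01011·ln(7.562×10^-4) = 0.07010 m³/s
Check: V = 2.67 m/s, Re = 4.83×10^5, f = 0.02577, h_f = 55.1 m ≈ 54.8 m ✓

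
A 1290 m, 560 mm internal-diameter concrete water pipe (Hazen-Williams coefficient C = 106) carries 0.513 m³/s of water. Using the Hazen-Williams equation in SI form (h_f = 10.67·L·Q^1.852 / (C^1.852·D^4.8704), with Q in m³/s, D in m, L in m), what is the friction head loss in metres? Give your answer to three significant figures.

h_f = 10.67·1290·0.513^1.852 / (106^1.852·0.560^4.8704) = 11.95 m

h_f ≈ 12.0 m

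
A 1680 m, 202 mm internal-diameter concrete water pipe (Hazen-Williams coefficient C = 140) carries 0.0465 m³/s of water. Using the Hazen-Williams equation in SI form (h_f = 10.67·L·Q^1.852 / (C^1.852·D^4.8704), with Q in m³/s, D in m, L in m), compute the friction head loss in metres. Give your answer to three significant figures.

h_f ≈ 15.6 m

h_f = 10.67·1680·0.0465^1.852 / (140^1.852·0.202^4.8704) = 15.64 m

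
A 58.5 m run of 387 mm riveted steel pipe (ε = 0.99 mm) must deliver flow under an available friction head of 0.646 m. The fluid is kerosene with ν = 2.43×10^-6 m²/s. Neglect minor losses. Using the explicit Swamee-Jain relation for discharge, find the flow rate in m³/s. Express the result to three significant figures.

Q ≈ 0.213 m³/s

Swamee-Jain (Type II): Q = -0.965·√(gD⁵h_f/L)·ln[ε/(3.7D) + √(3.17ν²L/(gD³h_f))]
√(gD⁵h_f/L) = √(9.81·0.387⁵·0.646/58.5) = 0.03067
ε/(3.7D) = 6.91×10^-4; √(3.17ν²L/(gD³h_f)) = 5.46×10^-5
Q = -0.965·0.03067·ln(7.460×10^-4) = 0.2131 m³/s
Check: V = 1.81 m/s, Re = 2.89×10^5, f = 0.02571, h_f = 0.650 m ≈ 0.646 m ✓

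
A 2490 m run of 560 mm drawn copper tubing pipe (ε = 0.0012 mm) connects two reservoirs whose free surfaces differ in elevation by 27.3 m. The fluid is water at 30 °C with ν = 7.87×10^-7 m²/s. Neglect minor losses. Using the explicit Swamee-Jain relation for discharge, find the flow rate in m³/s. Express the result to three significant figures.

Q ≈ 0.850 m³/s

Swamee-Jain (Type II): Q = -0.965·√(gD⁵h_f/L)·ln[ε/(3.7D) + √(3.17ν²L/(gD³h_f))]
√(gD⁵h_f/L) = √(9.81·0.560⁵·27.3/2490) = 0.07696
ε/(3.7D) = 5.79×10^-7; √(3.17ν²L/(gD³h_f)) = 1.02×10^-5
Q = -0.965·0.07696·ln(1.077×10^-5) = 0.8495 m³/s
Check: V = 3.45 m/s, Re = 2.45×10^6, f = 0.01013, h_f = 27.3 m ≈ 27.3 m ✓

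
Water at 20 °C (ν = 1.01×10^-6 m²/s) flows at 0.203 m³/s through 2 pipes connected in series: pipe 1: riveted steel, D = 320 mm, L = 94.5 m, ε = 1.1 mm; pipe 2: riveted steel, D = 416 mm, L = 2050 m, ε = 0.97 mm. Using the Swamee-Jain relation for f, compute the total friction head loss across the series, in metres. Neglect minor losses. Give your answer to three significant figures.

H ≈ 16.5 m

Pipe 1: V = 2.524 m/s, Re = 8.00×10^5, ε/D = 0.00344, f = 0.02743, h_1 = f(L/D)V²/2g = 2.630 m
Pipe 2: V = 1.494 m/s, Re = 6.15×10^5, ε/D = 0.00233, f = 0.02477, h_2 = f(L/D)V²/2g = 13.88 m
Series → Q common, losses add: H = Σh = 16.51 m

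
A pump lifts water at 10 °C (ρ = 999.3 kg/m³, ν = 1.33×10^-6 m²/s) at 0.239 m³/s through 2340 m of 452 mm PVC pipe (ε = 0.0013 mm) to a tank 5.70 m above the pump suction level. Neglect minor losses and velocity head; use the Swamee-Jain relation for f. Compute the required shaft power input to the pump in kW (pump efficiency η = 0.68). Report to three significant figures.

V = 4Q/(πD²) = 1.489 m/s; Re = 5.06×10^5; ε/D = 2.88×10^-6; f = 0.01311
h_f = f(L/D)V²/2g = 7.674 m
Total head H = z + h_f = 5.70 + 7.674 = 13.37 m
P_hyd = ρgQH = 999.3·9.81·0.239·13.37 = 31.33 kW
P_shaft = P_hyd/η = 31.33/0.68 = 46.08 kW

P_shaft ≈ 46.1 kW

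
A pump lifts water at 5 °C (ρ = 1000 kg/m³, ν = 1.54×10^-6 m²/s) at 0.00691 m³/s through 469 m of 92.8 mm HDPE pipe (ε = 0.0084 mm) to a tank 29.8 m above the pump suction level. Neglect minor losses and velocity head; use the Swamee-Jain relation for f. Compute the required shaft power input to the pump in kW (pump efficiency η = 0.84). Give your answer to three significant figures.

P_shaft ≈ 2.84 kW

V = 4Q/(πD²) = 1.022 m/s; Re = 6.16×10^4; ε/D = 9.05×10^-5; f = 0.02023
h_f = f(L/D)V²/2g = 5.439 m
Total head H = z + h_f = 29.8 + 5.439 = 35.24 m
P_hyd = ρgQH = 1000·9.81·0.00691·35.24 = 2.389 kW
P_shaft = P_hyd/η = 2.389/0.84 = 2.844 kW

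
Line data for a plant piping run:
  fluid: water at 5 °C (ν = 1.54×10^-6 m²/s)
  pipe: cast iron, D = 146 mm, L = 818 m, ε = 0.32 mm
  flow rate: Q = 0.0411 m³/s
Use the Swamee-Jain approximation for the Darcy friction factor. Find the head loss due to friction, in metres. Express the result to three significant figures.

V = 4Q/(πD²) = 4·0.0411/(π·0.146²) = 2.455 m/s
Re = VD/ν = 2.455·0.146/1.54×10^-6 = 2.33×10^5 → turbulent
ε/D = 0.32/146 = 0.00219
Swamee-Jain: f = 0.02489
h_f = f(L/D)V²/(2g) = 0.02489·(818/0.146)·2.455²/(2·9.81) = 42.84 m

h_f ≈ 42.8 m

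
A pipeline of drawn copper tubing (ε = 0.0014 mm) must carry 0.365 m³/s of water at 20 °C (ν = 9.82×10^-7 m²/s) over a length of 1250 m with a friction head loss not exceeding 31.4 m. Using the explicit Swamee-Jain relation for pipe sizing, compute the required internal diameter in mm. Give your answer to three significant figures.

Swamee-Jain (Type III): D = 0.66·[ε^1.25·(LQ²/(gh_f))^4.75 + ν·Q^9.4·(L/(gh_f))^5.2]^0.04
LQ²/(gh_f) = 0.5406; L/(gh_f) = 4.058
Term 1 = ε^1.25·(…)^4.75 = 2.59×10^-9; Term 2 = ν·Q^9.4·(…)^5.2 = 1.10×10^-7
D = 0.66·(2.59×10^-9 + 1.10×10^-7)^0.04 = 0.3480 m = 348 mm
Check: V = 3.84 m/s, Re = 1.36×10^6, f = 0.01115, h_f = 30.1 m ≈ 31.4 m ✓

D ≈ 348 mm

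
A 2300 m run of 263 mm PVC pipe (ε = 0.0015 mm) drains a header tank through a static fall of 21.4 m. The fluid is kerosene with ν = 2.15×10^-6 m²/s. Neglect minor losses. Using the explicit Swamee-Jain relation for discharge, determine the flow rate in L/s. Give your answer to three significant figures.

Swamee-Jain (Type II): Q = -0.965·√(gD⁵h_f/L)·ln[ε/(3.7D) + √(3.17ν²L/(gD³h_f))]
√(gD⁵h_f/L) = √(9.81·0.263⁵·21.4/2300) = 0.01072
ε/(3.7D) = 1.54×10^-6; √(3.17ν²L/(gD³h_f)) = 9.39×10^-5
Q = -0.965·0.01072·ln(9.548×10^-5) = 0.09573 m³/s
Check: V = 1.76 m/s, Re = 2.16×10^5, f = 0.01536, h_f = 21.3 m ≈ 21.4 m ✓

Q ≈ 95.7 L/s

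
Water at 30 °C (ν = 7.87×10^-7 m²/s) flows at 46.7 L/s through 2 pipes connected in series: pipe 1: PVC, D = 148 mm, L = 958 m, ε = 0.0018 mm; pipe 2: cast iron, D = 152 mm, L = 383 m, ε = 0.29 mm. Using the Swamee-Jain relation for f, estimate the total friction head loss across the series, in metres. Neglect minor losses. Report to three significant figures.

Pipe 1: V = 2.715 m/s, Re = 5.10×10^5, ε/D = 1.22×10^-5, f = 0.01324, h_1 = f(L/D)V²/2g = 32.19 m
Pipe 2: V = 2.574 m/s, Re = 4.97×10^5, ε/D = 0.00191, f = 0.02363, h_2 = f(L/D)V²/2g = 20.10 m
Series → Q common, losses add: H = Σh = 52.28 m

H ≈ 52.3 m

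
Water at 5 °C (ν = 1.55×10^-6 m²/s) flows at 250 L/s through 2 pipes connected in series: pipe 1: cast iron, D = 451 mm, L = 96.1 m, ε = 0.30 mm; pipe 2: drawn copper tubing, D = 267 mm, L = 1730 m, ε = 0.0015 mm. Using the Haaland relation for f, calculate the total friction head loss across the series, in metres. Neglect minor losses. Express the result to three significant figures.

Pipe 1: V = 1.565 m/s, Re = 4.55×10^5, ε/D = 6.65×10^-4, f = 0.01862, h_1 = f(L/D)V²/2g = 0.4952 m
Pipe 2: V = 4.465 m/s, Re = 7.69×10^5, ε/D = 5.62×10^-6, f = 0.01220, h_2 = f(L/D)V²/2g = 80.30 m
Series → Q common, losses add: H = Σh = 80.79 m

H ≈ 80.8 m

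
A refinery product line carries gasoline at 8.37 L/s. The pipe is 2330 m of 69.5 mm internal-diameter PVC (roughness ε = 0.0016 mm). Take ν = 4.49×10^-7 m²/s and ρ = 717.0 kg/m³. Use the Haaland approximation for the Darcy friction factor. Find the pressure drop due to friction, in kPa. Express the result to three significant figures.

V = 4Q/(πD²) = 4·0.00837/(π·0.0695²) = 2.206 m/s
Re = VD/ν = 2.206·0.0695/4.49×10^-7 = 3.42×10^5 → turbulent
ε/D = 0.0016/69.5 = 2.30×10^-5
Haaland: f = 0.01421
h_f = f(L/D)V²/(2g) = 0.01421·(2330/0.0695)·2.206²/(2·9.81) = 118.2 m
Δp = ρg·h_f = 717.0·9.81·118.2 = 831.5 kPa

Δp ≈ 831 kPa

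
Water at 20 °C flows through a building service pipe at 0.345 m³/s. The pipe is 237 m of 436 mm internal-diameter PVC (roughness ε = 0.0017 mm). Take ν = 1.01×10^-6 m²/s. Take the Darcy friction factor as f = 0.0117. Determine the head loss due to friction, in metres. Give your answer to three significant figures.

h_f ≈ 1.73 m

V = 4Q/(πD²) = 4·0.345/(π·0.436²) = 2.311 m/s
h_f = f(L/D)V²/(2g) = 0.01170·(237/0.436)·2.311²/(2·9.81) = 1.731 m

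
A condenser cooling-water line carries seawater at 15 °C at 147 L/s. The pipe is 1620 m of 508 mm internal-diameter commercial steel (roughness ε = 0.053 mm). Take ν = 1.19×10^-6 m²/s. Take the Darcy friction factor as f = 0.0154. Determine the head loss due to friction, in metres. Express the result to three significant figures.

h_f ≈ 1.32 m

V = 4Q/(πD²) = 4·0.147/(π·0.508²) = 0.7253 m/s
h_f = f(L/D)V²/(2g) = 0.01540·(1620/0.508)·0.7253²/(2·9.81) = 1.317 m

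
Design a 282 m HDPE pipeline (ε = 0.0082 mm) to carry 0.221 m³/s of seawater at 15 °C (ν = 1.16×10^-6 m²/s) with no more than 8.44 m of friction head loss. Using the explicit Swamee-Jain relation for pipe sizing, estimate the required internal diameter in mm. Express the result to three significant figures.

D ≈ 281 mm

Swamee-Jain (Type III): D = 0.66·[ε^1.25·(LQ²/(gh_f))^4.75 + ν·Q^9.4·(L/(gh_f))^5.2]^0.04
LQ²/(gh_f) = 0.1663; L/(gh_f) = 3.406
Term 1 = ε^1.25·(…)^4.75 = 8.75×10^-11; Term 2 = ν·Q^9.4·(…)^5.2 = 4.67×10^-10
D = 0.66·(8.75×10^-11 + 4.67×10^-10)^0.04 = 0.2814 m = 281 mm
Check: V = 3.55 m/s, Re = 8.62×10^5, f = 0.01252, h_f = 8.08 m ≈ 8.44 m ✓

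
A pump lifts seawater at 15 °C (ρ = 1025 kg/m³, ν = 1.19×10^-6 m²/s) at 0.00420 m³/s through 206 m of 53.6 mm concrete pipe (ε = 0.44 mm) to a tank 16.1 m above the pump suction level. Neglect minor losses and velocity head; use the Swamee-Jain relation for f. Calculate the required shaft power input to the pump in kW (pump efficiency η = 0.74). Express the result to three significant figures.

P_shaft ≈ 2.34 kW

V = 4Q/(πD²) = 1.861 m/s; Re = 8.38×10^4; ε/D = 0.00821; f = 0.03658
h_f = f(L/D)V²/2g = 24.83 m
Total head H = z + h_f = 16.1 + 24.83 = 40.93 m
P_hyd = ρgQH = 1025·9.81·0.00420·40.93 = 1.728 kW
P_shaft = P_hyd/η = 1.728/0.74 = 2.336 kW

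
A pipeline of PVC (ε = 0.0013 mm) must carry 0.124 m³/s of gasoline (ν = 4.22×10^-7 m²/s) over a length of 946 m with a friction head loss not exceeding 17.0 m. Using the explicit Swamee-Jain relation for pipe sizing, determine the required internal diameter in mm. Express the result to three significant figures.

Swamee-Jain (Type III): D = 0.66·[ε^1.25·(LQ²/(gh_f))^4.75 + ν·Q^9.4·(L/(gh_f))^5.2]^0.04
LQ²/(gh_f) = 0.08722; L/(gh_f) = 5.672
Term 1 = ε^1.25·(…)^4.75 = 4.08×10^-13; Term 2 = ν·Q^9.4·(…)^5.2 = 1.05×10^-11
D = 0.66·(4.08×10^-13 + 1.05×10^-11)^0.04 = 0.2405 m = 241 mm
Check: V = 2.73 m/s, Re = 1.56×10^6, f = 0.01097, h_f = 16.4 m ≈ 17.0 m ✓

D ≈ 241 mm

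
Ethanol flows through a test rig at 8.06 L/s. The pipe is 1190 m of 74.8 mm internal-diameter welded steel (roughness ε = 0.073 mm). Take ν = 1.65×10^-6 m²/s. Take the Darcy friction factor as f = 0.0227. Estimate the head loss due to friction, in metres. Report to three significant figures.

h_f ≈ 61.9 m

V = 4Q/(πD²) = 4·0.00806/(π·0.0748²) = 1.834 m/s
h_f = f(L/D)V²/(2g) = 0.02270·(1190/0.0748)·1.834²/(2·9.81) = 61.92 m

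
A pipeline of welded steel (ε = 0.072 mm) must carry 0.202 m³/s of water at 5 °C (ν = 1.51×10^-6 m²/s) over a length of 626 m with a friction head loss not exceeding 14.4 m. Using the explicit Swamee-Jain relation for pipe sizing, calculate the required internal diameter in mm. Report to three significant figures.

D ≈ 301 mm

Swamee-Jain (Type III): D = 0.66·[ε^1.25·(LQ²/(gh_f))^4.75 + ν·Q^9.4·(L/(gh_f))^5.2]^0.04
LQ²/(gh_f) = 0.1808; L/(gh_f) = 4.431
Term 1 = ε^1.25·(…)^4.75 = 1.97×10^-9; Term 2 = ν·Q^9.4·(…)^5.2 = 1.03×10^-9
D = 0.66·(1.97×10^-9 + 1.03×10^-9)^0.04 = 0.3010 m = 301 mm
Check: V = 2.84 m/s, Re = 5.66×10^5, f = 0.01572, h_f = 13.4 m ≈ 14.4 m ✓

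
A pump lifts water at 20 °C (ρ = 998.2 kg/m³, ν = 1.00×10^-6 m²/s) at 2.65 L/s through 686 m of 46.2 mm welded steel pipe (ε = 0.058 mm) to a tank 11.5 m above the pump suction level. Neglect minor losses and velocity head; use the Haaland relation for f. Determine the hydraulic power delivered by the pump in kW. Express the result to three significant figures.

P_hyd ≈ 1.45 kW

V = 4Q/(πD²) = 1.581 m/s; Re = 7.30×10^4; ε/D = 0.00126; f = 0.02345
h_f = f(L/D)V²/2g = 44.34 m
Total head H = z + h_f = 11.5 + 44.34 = 55.84 m
P_hyd = ρgQH = 998.2·9.81·0.00265·55.84 = 1.449 kW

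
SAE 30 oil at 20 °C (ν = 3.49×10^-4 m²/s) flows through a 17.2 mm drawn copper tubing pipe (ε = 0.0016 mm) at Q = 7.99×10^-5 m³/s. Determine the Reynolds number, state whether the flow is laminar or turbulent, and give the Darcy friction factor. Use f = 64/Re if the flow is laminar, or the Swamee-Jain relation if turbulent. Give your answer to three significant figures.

V = 4Q/(πD²) = 0.3439 m/s
Re = VD/ν = 0.3439·0.0172/3.49×10^-4 = 16.9
Re < 2300 → laminar → f = 64/Re = 3.776

Re ≈ 16.9; laminar; f = 64/Re ≈ 3.78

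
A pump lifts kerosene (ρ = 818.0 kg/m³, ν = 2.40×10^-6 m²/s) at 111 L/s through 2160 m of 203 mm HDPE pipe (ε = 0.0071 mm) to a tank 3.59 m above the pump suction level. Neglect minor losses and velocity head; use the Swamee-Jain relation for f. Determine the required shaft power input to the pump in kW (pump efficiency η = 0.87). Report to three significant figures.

V = 4Q/(πD²) = 3.430 m/s; Re = 2.90×10^5; ε/D = 3.50×10^-5; f = 0.01486
h_f = f(L/D)V²/2g = 94.77 m
Total head H = z + h_f = 3.59 + 94.77 = 98.36 m
P_hyd = ρgQH = 818.0·9.81·0.111·98.36 = 87.61 kW
P_shaft = P_hyd/η = 87.61/0.87 = 100.7 kW

P_shaft ≈ 101 kW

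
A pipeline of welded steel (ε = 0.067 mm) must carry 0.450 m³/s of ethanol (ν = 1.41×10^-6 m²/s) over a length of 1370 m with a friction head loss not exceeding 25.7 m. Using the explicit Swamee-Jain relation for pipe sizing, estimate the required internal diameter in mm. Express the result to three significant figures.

Swamee-Jain (Type III): D = 0.66·[ε^1.25·(LQ²/(gh_f))^4.75 + ν·Q^9.4·(L/(gh_f))^5.2]^0.04
LQ²/(gh_f) = 1.100; L/(gh_f) = 5.434
Term 1 = ε^1.25·(…)^4.75 = 9.55×10^-6; Term 2 = ν·Q^9.4·(…)^5.2 = 5.15×10^-6
D = 0.66·(9.55×10^-6 + 5.15×10^-6)^0.04 = 0.4229 m = 423 mm
Check: V = 3.20 m/s, Re = 9.61×10^5, f = 0.01433, h_f = 24.3 m ≈ 25.7 m ✓

D ≈ 423 mm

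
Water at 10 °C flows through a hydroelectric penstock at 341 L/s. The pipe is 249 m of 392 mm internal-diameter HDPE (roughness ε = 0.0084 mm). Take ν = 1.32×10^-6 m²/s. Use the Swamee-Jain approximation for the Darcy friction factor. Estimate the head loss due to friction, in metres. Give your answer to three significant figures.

h_f ≈ 3.21 m

V = 4Q/(πD²) = 4·0.341/(π·0.392²) = 2.825 m/s
Re = VD/ν = 2.825·0.392/1.32×10^-6 = 8.39×10^5 → turbulent
ε/D = 0.0084/392 = 2.14×10^-5
Swamee-Jain: f = 0.01241
h_f = f(L/D)V²/(2g) = 0.01241·(249/0.392)·2.825²/(2·9.81) = 3.209 m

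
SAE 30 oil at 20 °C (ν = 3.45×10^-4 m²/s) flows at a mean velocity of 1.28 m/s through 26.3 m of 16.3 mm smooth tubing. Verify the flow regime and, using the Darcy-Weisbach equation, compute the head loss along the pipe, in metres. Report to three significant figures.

Re = VD/ν = 1.28·0.01630/3.45×10^-4 = 60.5 → laminar (Re < 2300)
f = 64/Re = 1.058
h_f = f(L/D)V²/(2g) = 1.058·(26.3/0.01630)·1.28²/(2·9.81) = 142.6 m

h_f ≈ 143 m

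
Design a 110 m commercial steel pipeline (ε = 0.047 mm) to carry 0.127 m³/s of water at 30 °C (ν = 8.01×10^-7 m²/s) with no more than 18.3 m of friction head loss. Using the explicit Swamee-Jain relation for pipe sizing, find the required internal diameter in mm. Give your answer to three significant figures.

D ≈ 168 mm

Swamee-Jain (Type III): D = 0.66·[ε^1.25·(LQ²/(gh_f))^4.75 + ν·Q^9.4·(L/(gh_f))^5.2]^0.04
LQ²/(gh_f) = 0.009883; L/(gh_f) = 0.6127
Term 1 = ε^1.25·(…)^4.75 = 1.16×10^-15; Term 2 = ν·Q^9.4·(…)^5.2 = 2.36×10^-16
D = 0.66·(1.16×10^-15 + 2.36×10^-16)^0.04 = 0.1680 m = 168 mm
Check: V = 5.73 m/s, Re = 1.20×10^6, f = 0.01545, h_f = 16.9 m ≈ 18.3 m ✓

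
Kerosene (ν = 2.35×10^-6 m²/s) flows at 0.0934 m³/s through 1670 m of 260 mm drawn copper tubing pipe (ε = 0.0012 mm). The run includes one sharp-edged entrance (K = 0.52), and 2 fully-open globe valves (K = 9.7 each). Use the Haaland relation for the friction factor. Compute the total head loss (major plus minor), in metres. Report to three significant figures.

V = 4Q/(πD²) = 1.759 m/s; V²/2g = 0.1577 m
Re = 1.95×10^5, ε/D = 4.62×10^-6 → f = 0.01561 (Haaland)
Major: h_f = f(L/D)·V²/2g = 0.01561·6423·0.1577 = 15.81 m
Minor: ΣK = 19.9; h_m = ΣK·V²/2g = 3.142 m
Total H_L = 15.81 + 3.142 = 18.95 m

H_L ≈ 19.0 m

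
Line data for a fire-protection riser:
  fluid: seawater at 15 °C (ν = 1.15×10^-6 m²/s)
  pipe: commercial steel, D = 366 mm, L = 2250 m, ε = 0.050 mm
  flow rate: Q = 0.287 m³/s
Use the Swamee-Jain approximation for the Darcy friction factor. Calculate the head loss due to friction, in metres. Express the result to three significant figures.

h_f ≈ 33.0 m

V = 4Q/(πD²) = 4·0.287/(π·0.366²) = 2.728 m/s
Re = VD/ν = 2.728·0.366/1.15×10^-6 = 8.68×10^5 → turbulent
ε/D = 0.050/366 = 1.37×10^-4
Swamee-Jain: f = 0.01416
h_f = f(L/D)V²/(2g) = 0.01416·(2250/0.366)·2.728²/(2·9.81) = 33.02 m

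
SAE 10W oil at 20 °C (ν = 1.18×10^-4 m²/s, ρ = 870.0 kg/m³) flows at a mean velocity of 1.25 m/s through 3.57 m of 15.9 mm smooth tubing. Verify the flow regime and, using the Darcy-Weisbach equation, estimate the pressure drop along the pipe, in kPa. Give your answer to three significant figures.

Δp ≈ 58.0 kPa

Re = VD/ν = 1.25·0.01590/1.18×10^-4 = 168 → laminar (Re < 2300)
f = 64/Re = 0.3800
h_f = f(L/D)V²/(2g) = 0.3800·(3.57/0.01590)·1.25²/(2·9.81) = 6.794 m
Δp = ρg·h_f = 870.0·9.81·6.794 = 57.99 kPa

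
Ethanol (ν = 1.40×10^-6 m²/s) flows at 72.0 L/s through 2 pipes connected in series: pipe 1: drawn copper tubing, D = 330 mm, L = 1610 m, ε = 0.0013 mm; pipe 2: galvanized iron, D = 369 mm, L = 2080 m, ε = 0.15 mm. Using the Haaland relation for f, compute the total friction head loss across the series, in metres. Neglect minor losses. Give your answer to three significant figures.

H ≈ 5.13 m

Pipe 1: V = 0.8418 m/s, Re = 1.98×10^5, ε/D = 3.94×10^-6, f = 0.01555, h_1 = f(L/D)V²/2g = 2.739 m
Pipe 2: V = 0.6733 m/s, Re = 1.77×10^5, ε/D = 4.07×10^-4, f = 0.01835, h_2 = f(L/D)V²/2g = 2.390 m
Series → Q common, losses add: H = Σh = 5.129 m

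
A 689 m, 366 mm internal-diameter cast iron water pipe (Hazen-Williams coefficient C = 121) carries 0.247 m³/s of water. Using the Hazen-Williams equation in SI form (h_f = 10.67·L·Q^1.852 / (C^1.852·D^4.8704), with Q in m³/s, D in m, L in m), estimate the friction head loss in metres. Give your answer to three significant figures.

h_f = 10.67·689·0.247^1.852 / (121^1.852·0.366^4.8704) = 10.24 m

h_f ≈ 10.2 m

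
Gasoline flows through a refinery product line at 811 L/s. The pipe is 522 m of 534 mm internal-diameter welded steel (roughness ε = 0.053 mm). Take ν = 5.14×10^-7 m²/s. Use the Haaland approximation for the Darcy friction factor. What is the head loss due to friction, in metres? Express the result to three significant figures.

h_f ≈ 8.10 m

V = 4Q/(πD²) = 4·0.811/(π·0.534²) = 3.621 m/s
Re = VD/ν = 3.621·0.534/5.14×10^-7 = 3.76×10^6 → turbulent
ε/D = 0.053/534 = 9.93×10^-5
Haaland: f = 0.01240
h_f = f(L/D)V²/(2g) = 0.01240·(522/0.534)·3.621²/(2·9.81) = 8.102 m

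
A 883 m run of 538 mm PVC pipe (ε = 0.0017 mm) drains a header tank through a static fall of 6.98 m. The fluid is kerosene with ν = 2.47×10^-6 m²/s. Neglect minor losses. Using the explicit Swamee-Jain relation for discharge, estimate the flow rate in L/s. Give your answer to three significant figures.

Q ≈ 577 L/s

Swamee-Jain (Type II): Q = -0.965·√(gD⁵h_f/L)·ln[ε/(3.7D) + √(3.17ν²L/(gD³h_f))]
√(gD⁵h_f/L) = √(9.81·0.538⁵·6.98/883) = 0.05912
ε/(3.7D) = 8.54×10^-7; √(3.17ν²L/(gD³h_f)) = 4.00×10^-5
Q = -0.965·0.05912·ln(4.087×10^-5) = 0.5765 m³/s
Check: V = 2.54 m/s, Re = 5.52×10^5, f = 0.01292, h_f = 6.95 m ≈ 6.98 m ✓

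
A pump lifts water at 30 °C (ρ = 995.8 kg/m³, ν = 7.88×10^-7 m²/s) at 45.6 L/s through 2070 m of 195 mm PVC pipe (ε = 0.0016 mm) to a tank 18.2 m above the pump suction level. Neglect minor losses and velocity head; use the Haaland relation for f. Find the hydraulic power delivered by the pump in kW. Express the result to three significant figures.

P_hyd ≈ 15.9 kW

V = 4Q/(πD²) = 1.527 m/s; Re = 3.78×10^5; ε/D = 8.21×10^-6; f = 0.01382
h_f = f(L/D)V²/2g = 17.43 m
Total head H = z + h_f = 18.2 + 17.43 = 35.63 m
P_hyd = ρgQH = 995.8·9.81·0.0456·35.63 = 15.87 kW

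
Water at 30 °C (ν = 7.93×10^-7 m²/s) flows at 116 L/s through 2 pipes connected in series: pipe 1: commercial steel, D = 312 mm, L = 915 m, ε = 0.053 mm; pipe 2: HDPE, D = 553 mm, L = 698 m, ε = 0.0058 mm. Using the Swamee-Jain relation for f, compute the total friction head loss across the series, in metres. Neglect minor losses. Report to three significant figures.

Pipe 1: V = 1.517 m/s, Re = 5.97×10^5, ε/D = 1.70×10^-4, f = 0.01498, h_1 = f(L/D)V²/2g = 5.156 m
Pipe 2: V = 0.4830 m/s, Re = 3.37×10^5, ε/D = 1.05×10^-5, f = 0.01420, h_2 = f(L/D)V²/2g = 0.2131 m
Series → Q common, losses add: H = Σh = 5.369 m

H ≈ 5.37 m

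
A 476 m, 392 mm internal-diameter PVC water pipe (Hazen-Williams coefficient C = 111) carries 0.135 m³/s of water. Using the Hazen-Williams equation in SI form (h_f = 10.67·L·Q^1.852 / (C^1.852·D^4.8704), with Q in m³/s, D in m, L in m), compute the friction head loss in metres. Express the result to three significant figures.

h_f = 10.67·476·0.135^1.852 / (111^1.852·0.392^4.8704) = 1.941 m

h_f ≈ 1.94 m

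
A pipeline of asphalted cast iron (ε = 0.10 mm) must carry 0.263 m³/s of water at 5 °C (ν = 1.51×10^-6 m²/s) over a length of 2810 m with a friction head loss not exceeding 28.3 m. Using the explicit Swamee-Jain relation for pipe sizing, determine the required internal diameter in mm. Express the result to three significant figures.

Swamee-Jain (Type III): D = 0.66·[ε^1.25·(LQ²/(gh_f))^4.75 + ν·Q^9.4·(L/(gh_f))^5.2]^0.04
LQ²/(gh_f) = 0.7001; L/(gh_f) = 10.12
Term 1 = ε^1.25·(…)^4.75 = 1.84×10^-6; Term 2 = ν·Q^9.4·(…)^5.2 = 8.99×10^-7
D = 0.66·(1.84×10^-6 + 8.99×10^-7)^0.04 = 0.3954 m = 395 mm
Check: V = 2.14 m/s, Re = 5.61×10^5, f = 0.01585, h_f = 26.3 m ≈ 28.3 m ✓

D ≈ 395 mm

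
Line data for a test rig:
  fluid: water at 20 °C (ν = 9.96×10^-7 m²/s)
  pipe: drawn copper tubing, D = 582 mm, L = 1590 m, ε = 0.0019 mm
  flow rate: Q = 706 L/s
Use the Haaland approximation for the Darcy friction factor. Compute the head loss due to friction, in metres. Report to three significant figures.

h_f ≈ 10.6 m

V = 4Q/(πD²) = 4·0.706/(π·0.582²) = 2.654 m/s
Re = VD/ν = 2.654·0.582/9.96×10^-7 = 1.55×10^6 → turbulent
ε/D = 0.0019/582 = 3.26×10^-6
Haaland: f = 0.01085
h_f = f(L/D)V²/(2g) = 0.01085·(1590/0.582)·2.654²/(2·9.81) = 10.64 m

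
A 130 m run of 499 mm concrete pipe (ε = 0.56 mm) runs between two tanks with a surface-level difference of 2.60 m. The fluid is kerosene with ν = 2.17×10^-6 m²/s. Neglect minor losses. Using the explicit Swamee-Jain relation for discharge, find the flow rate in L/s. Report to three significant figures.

Swamee-Jain (Type II): Q = -0.965·√(gD⁵h_f/L)·ln[ε/(3.7D) + √(3.17ν²L/(gD³h_f))]
√(gD⁵h_f/L) = √(9.81·0.499⁵·2.60/130) = 0.07791
ε/(3.7D) = 3.03×10^-4; √(3.17ν²L/(gD³h_f)) = 2.47×10^-5
Q = -0.965·0.07791·ln(3.281×10^-4) = 0.6032 m³/s
Check: V = 3.08 m/s, Re = 7.09×10^5, f = 0.02069, h_f = 2.61 m ≈ 2.60 m ✓

Q ≈ 603 L/s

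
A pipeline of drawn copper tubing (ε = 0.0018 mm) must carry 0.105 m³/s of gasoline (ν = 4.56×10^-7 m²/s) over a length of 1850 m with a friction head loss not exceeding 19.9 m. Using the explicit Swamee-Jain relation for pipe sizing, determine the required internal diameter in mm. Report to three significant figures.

Swamee-Jain (Type III): D = 0.66·[ε^1.25·(LQ²/(gh_f))^4.75 + ν·Q^9.4·(L/(gh_f))^5.2]^0.04
LQ²/(gh_f) = 0.1045; L/(gh_f) = 9.477
Term 1 = ε^1.25·(…)^4.75 = 1.44×10^-12; Term 2 = ν·Q^9.4·(…)^5.2 = 3.44×10^-11
D = 0.66·(1.44×10^-12 + 3.44×10^-11)^0.04 = 0.2522 m = 252 mm
Check: V = 2.10 m/s, Re = 1.16×10^6, f = 0.01151, h_f = 19.0 m ≈ 19.9 m ✓

D ≈ 252 mm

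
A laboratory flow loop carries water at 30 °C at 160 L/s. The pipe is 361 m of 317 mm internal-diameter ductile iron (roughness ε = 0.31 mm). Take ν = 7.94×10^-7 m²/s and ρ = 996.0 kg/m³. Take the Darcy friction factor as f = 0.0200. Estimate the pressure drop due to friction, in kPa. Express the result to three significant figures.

V = 4Q/(πD²) = 4·0.160/(π·0.317²) = 2.027 m/s
h_f = f(L/D)V²/(2g) = 0.02000·(361/0.317)·2.027²/(2·9.81) = 4.771 m
Δp = ρg·h_f = 996.0·9.81·4.771 = 46.62 kPa

Δp ≈ 46.6 kPa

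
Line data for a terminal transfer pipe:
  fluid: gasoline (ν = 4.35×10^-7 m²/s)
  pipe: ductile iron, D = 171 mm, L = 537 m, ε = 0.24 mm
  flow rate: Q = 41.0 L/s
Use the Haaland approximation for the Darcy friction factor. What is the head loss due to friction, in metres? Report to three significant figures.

h_f ≈ 11.1 m

V = 4Q/(πD²) = 4·0.0410/(π·0.171²) = 1.785 m/s
Re = VD/ν = 1.785·0.171/4.35×10^-7 = 7.02×10^5 → turbulent
ε/D = 0.24/171 = 0.00140
Haaland: f = 0.02170
h_f = f(L/D)V²/(2g) = 0.02170·(537/0.171)·1.785²/(2·9.81) = 11.07 m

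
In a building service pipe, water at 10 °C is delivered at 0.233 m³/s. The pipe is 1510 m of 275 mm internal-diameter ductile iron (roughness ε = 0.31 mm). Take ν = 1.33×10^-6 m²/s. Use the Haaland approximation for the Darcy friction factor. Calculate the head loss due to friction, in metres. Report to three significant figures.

V = 4Q/(πD²) = 4·0.233/(π·0.275²) = 3.923 m/s
Re = VD/ν = 3.923·0.275/1.33×10^-6 = 8.11×10^5 → turbulent
ε/D = 0.31/275 = 0.00113
Haaland: f = 0.02056
h_f = f(L/D)V²/(2g) = 0.02056·(1510/0.275)·3.923²/(2·9.81) = 88.55 m

h_f ≈ 88.6 m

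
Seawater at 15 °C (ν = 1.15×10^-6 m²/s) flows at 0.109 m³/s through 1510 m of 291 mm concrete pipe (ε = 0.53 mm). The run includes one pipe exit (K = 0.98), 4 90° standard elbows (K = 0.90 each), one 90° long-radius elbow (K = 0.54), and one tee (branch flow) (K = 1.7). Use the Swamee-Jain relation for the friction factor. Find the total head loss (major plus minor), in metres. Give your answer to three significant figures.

V = 4Q/(πD²) = 1.639 m/s; V²/2g = 0.1369 m
Re = 4.15×10^5, ε/D = 0.00182 → f = 0.02345 (Swamee-Jain)
Major: h_f = f(L/D)·V²/2g = 0.02345·5189·0.1369 = 16.65 m
Minor: ΣK = 6.82; h_m = ΣK·V²/2g = 0.9337 m
Total H_L = 16.65 + 0.9337 = 17.59 m

H_L ≈ 17.6 m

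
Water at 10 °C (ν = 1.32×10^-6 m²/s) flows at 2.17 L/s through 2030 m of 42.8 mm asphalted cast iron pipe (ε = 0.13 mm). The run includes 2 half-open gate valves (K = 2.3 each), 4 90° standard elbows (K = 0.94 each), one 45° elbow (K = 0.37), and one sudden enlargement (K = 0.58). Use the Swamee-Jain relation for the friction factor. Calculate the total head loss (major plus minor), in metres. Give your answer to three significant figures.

H_L ≈ 161 m

V = 4Q/(πD²) = 1.508 m/s; V²/2g = 0.1159 m
Re = 4.89×10^4, ε/D = 0.00304 → f = 0.02906 (Swamee-Jain)
Major: h_f = f(L/D)·V²/2g = 0.02906·47430·0.1159 = 159.8 m
Minor: ΣK = 9.31; h_m = ΣK·V²/2g = 1.079 m
Total H_L = 159.8 + 1.079 = 160.9 m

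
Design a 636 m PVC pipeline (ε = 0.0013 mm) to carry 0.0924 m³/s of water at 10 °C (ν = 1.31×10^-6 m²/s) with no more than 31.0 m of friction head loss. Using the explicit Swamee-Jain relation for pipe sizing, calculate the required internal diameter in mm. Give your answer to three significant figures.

Swamee-Jain (Type III): D = 0.66·[ε^1.25·(LQ²/(gh_f))^4.75 + ν·Q^9.4·(L/(gh_f))^5.2]^0.04
LQ²/(gh_f) = 0.01786; L/(gh_f) = 2.091
Term 1 = ε^1.25·(…)^4.75 = 2.18×10^-16; Term 2 = ν·Q^9.4·(…)^5.2 = 1.15×10^-14
D = 0.66·(2.18×10^-16 + 1.15×10^-14)^0.04 = 0.1829 m = 183 mm
Check: V = 3.52 m/s, Re = 4.91×10^5, f = 0.01325, h_f = 29.0 m ≈ 31.0 m ✓

D ≈ 183 mm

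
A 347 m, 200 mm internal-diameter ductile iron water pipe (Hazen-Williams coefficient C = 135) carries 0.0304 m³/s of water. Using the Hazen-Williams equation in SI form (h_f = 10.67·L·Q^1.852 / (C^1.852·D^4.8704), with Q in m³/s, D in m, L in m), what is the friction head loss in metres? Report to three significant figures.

h_f ≈ 1.65 m

h_f = 10.67·347·0.0304^1.852 / (135^1.852·0.200^4.8704) = 1.651 m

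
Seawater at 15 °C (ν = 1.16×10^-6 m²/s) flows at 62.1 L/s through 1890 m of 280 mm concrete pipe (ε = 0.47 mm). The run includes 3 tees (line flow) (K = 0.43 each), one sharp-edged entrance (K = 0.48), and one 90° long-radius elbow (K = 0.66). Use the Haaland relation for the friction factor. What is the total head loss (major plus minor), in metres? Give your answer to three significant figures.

V = 4Q/(πD²) = 1.009 m/s; V²/2g = 0.05184 m
Re = 2.43×10^5, ε/D = 0.00168 → f = 0.02314 (Haaland)
Major: h_f = f(L/D)·V²/2g = 0.02314·6750·0.05184 = 8.098 m
Minor: ΣK = 2.43; h_m = ΣK·V²/2g = 0.1260 m
Total H_L = 8.098 + 0.1260 = 8.224 m

H_L ≈ 8.22 m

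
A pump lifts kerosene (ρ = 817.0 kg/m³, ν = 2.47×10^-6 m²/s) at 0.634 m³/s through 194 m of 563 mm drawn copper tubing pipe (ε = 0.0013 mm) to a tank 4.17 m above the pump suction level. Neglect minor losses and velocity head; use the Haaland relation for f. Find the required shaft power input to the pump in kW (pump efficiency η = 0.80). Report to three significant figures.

P_shaft ≈ 35.7 kW

V = 4Q/(πD²) = 2.547 m/s; Re = 5.80×10^5; ε/D = 2.31×10^-6; f = 0.01275
h_f = f(L/D)V²/2g = 1.452 m
Total head H = z + h_f = 4.17 + 1.452 = 5.622 m
P_hyd = ρgQH = 817.0·9.81·0.634·5.622 = 28.57 kW
P_shaft = P_hyd/η = 28.57/0.80 = 35.71 kW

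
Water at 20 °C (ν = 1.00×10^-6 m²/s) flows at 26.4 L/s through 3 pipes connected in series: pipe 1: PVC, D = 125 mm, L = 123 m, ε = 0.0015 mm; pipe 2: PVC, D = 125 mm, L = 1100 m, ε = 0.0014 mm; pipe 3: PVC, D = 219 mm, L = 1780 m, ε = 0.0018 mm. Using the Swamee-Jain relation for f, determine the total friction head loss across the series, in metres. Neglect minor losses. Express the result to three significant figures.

Pipe 1: V = 2.151 m/s, Re = 2.69×10^5, ε/D = 1.20×10^-5, f = 0.01481, h_1 = f(L/D)V²/2g = 3.436 m
Pipe 2: V = 2.151 m/s, Re = 2.69×10^5, ε/D = 1.12×10^-5, f = 0.01480, h_2 = f(L/D)V²/2g = 30.71 m
Pipe 3: V = 0.7009 m/s, Re = 1.53×10^5, ε/D = 8.22×10^-6, f = 0.01643, h_3 = f(L/D)V²/2g = 3.343 m
Series → Q common, losses add: H = Σh = 37.49 m

H ≈ 37.5 m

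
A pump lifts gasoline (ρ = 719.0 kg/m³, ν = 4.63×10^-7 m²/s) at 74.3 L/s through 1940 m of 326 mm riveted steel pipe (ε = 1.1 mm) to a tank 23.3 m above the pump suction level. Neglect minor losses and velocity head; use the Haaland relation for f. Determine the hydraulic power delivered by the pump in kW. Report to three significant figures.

P_hyd ≈ 15.6 kW

V = 4Q/(πD²) = 0.8902 m/s; Re = 6.27×10^5; ε/D = 0.00337; f = 0.02729
h_f = f(L/D)V²/2g = 6.558 m
Total head H = z + h_f = 23.3 + 6.558 = 29.86 m
P_hyd = ρgQH = 719.0·9.81·0.0743·29.86 = 15.65 kW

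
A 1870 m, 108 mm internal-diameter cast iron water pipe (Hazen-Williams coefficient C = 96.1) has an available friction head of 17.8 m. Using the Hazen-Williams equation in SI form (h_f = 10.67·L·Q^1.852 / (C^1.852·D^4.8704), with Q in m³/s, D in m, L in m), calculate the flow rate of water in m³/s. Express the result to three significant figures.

Rearranging: Q = [h_f·C^1.852·D^4.8704 / (10.67·L)]^(1/1.852)
Q = [17.8·96.1^1.852·0.108^4.8704 / (10.67·1870)]^0.540 = 0.006225 m³/s

Q ≈ 0.00623 m³/s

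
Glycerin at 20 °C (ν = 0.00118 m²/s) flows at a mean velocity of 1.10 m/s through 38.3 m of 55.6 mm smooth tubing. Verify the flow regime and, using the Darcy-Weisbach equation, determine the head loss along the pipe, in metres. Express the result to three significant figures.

Re = VD/ν = 1.10·0.05560/0.00118 = 51.8 → laminar (Re < 2300)
f = 64/Re = 1.235
h_f = f(L/D)V²/(2g) = 1.235·(38.3/0.05560)·1.10²/(2·9.81) = 52.46 m

h_f ≈ 52.5 m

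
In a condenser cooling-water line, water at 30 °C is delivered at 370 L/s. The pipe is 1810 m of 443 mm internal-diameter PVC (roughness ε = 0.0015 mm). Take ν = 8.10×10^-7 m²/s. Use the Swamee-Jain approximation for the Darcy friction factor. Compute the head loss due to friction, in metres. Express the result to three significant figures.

V = 4Q/(πD²) = 4·0.370/(π·0.443²) = 2.401 m/s
Re = VD/ν = 2.401·0.443/8.10×10^-7 = 1.31×10^6 → turbulent
ε/D = 0.0015/443 = 3.39×10^-6
Swamee-Jain: f = 0.01119
h_f = f(L/D)V²/(2g) = 0.01119·(1810/0.443)·2.401²/(2·9.81) = 13.43 m

h_f ≈ 13.4 m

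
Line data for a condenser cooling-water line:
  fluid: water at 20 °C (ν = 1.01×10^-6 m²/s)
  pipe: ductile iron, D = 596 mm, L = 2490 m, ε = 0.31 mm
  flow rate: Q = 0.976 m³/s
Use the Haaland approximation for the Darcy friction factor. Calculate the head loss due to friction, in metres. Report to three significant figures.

h_f ≈ 44.5 m

V = 4Q/(πD²) = 4·0.976/(π·0.596²) = 3.498 m/s
Re = VD/ν = 3.498·0.596/1.01×10^-6 = 2.06×10^6 → turbulent
ε/D = 0.31/596 = 5.20×10^-4
Haaland: f = 0.01709
h_f = f(L/D)V²/(2g) = 0.01709·(2490/0.596)·3.498²/(2·9.81) = 44.55 m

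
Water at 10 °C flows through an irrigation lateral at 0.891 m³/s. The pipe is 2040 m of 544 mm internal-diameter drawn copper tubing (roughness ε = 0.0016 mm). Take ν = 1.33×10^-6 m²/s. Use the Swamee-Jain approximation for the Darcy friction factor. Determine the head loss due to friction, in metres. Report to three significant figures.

V = 4Q/(πD²) = 4·0.891/(π·0.544²) = 3.833 m/s
Re = VD/ν = 3.833·0.544/1.33×10^-6 = 1.57×10^6 → turbulent
ε/D = 0.0016/544 = 2.94×10^-6
Swamee-Jain: f = 0.01087
h_f = f(L/D)V²/(2g) = 0.01087·(2040/0.544)·3.833²/(2·9.81) = 30.54 m

h_f ≈ 30.5 m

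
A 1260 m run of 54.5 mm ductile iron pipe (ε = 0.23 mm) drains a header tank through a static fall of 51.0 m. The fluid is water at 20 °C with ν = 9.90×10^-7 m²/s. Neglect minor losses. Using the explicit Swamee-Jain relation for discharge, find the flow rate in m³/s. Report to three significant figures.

Q ≈ 0.00278 m³/s

Swamee-Jain (Type II): Q = -0.965·√(gD⁵h_f/L)·ln[ε/(3.7D) + √(3.17ν²L/(gD³h_f))]
√(gD⁵h_f/L) = √(9.81·0.0545⁵·51.0/1260) = 4.369×10^-4
ε/(3.7D) = 0.00114; √(3.17ν²L/(gD³h_f)) = 2.20×10^-4
Q = -0.965·4.369×10^-4·ln(0.001360) = 0.002783 m³/s
Check: V = 1.19 m/s, Re = 6.57×10^4, f = 0.03073, h_f = 51.5 m ≈ 51.0 m ✓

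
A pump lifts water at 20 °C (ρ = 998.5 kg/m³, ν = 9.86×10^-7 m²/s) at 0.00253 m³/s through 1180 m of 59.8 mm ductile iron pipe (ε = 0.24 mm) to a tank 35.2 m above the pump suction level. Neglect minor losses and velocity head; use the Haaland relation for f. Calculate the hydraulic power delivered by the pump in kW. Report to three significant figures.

V = 4Q/(πD²) = 0.9008 m/s; Re = 5.46×10^4; ε/D = 0.00401; f = 0.03023
h_f = f(L/D)V²/2g = 24.67 m
Total head H = z + h_f = 35.2 + 24.67 = 59.87 m
P_hyd = ρgQH = 998.5·9.81·0.00253·59.87 = 1.484 kW

P_hyd ≈ 1.48 kW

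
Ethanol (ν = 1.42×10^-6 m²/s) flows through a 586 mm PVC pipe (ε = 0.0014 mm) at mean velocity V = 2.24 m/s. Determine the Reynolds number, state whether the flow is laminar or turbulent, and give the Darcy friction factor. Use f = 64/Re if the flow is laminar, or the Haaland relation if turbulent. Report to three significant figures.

Re = VD/ν = 2.240·0.586/1.42×10^-6 = 9.24×10^5
Re > 4000 → turbulent; ε/D = 2.39×10^-6
Haaland: f = 0.01178

Re ≈ 9.24×10^5; turbulent; f ≈ 0.0118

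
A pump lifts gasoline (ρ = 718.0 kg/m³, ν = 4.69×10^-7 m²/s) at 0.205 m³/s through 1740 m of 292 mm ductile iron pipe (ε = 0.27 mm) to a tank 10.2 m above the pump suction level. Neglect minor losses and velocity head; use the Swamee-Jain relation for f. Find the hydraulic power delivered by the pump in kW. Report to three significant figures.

P_hyd ≈ 94.9 kW

V = 4Q/(πD²) = 3.061 m/s; Re = 1.91×10^6; ε/D = 9.25×10^-4; f = 0.01950
h_f = f(L/D)V²/2g = 55.50 m
Total head H = z + h_f = 10.2 + 55.50 = 65.70 m
P_hyd = ρgQH = 718.0·9.81·0.205·65.70 = 94.87 kW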